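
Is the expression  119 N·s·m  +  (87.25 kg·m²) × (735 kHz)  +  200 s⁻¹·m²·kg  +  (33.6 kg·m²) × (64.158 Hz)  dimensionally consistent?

Expand each in SI base units:
  119 N·s·m:  N·m·s = kg·m·s⁻²·m·s = kg·m²·s⁻¹
  (87.25 kg·m²) × (735 kHz):  [kg·m²] · [s⁻¹] = kg·m²·s⁻¹
  200 s⁻¹·m²·kg:  kg·m²·s⁻¹
  (33.6 kg·m²) × (64.158 Hz):  [kg·m²] · [s⁻¹] = kg·m²·s⁻¹
Every term reduces to kg·m²·s⁻¹.

Yes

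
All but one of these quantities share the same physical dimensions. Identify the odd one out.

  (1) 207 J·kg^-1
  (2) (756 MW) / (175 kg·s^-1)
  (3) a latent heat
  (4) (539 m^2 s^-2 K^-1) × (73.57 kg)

(4)

Work out the base dimensions of each:
  (1) J·kg⁻¹ = N·m·kg⁻¹ = m²·s⁻²
  (2) [kg·m²·s⁻³] / [kg·s⁻¹] = m²·s⁻²
  (3) [latent heat] = m²·s⁻²
  (4) [m²·s⁻²·K⁻¹] · [kg] = kg·m²·s⁻²·K⁻¹
All reduce to m²·s⁻² except (4), which is kg·m²·s⁻²·K⁻¹.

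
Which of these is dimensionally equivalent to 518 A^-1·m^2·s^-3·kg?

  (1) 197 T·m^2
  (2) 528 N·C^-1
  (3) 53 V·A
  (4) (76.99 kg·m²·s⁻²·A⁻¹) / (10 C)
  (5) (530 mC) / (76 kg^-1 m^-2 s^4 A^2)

(5)

Reference: kg·m²·s⁻³·A⁻¹.
Each option:
  (1) T·m² = Wb·m⁻²·m² = kg·m²·s⁻²·A⁻¹
  (2) N·C⁻¹ = kg·m·s⁻²·(s·A)⁻¹ = kg·m·s⁻³·A⁻¹
  (3) V·A = J·C⁻¹·A = kg·m²·s⁻³
  (4) [kg·m²·s⁻²·A⁻¹] / [s·A] = kg·m²·s⁻³·A⁻²
  (5) [s·A] / [kg⁻¹·m⁻²·s⁴·A²] = kg·m²·s⁻³·A⁻¹  ← same
Only (5) matches kg·m²·s⁻³·A⁻¹.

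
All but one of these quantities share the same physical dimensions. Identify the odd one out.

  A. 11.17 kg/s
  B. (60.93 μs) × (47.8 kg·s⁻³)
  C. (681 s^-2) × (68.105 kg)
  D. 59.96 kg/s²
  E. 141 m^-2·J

A.

Reduce each to base SI dimensions:
  A. kg·s⁻¹
  B. [s] · [kg·s⁻³] = kg·s⁻²
  C. [s⁻²] · [kg] = kg·s⁻²
  D. kg·s⁻²
  E. J·m⁻² = N·m·m⁻² = kg·s⁻²
All reduce to kg·s⁻² except A., which is kg·s⁻¹.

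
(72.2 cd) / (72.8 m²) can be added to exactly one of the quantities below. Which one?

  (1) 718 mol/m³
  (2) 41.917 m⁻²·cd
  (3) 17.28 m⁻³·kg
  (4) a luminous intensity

Reference: [cd] / [m²] = m⁻²·cd.
Each option:
  (1) mol·m⁻³ = m⁻³·mol
  (2) m⁻²·cd  ← same
  (3) kg·m⁻³
  (4) [luminous intensity] = cd
Only (2) matches m⁻²·cd.

(2)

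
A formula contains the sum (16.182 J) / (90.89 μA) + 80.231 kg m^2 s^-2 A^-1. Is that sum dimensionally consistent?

Yes

Expand each in SI base units:
  (16.182 J) / (90.89 μA):  [kg·m²·s⁻²] / [A] = kg·m²·s⁻²·A⁻¹
  80.231 kg m^2 s^-2 A^-1:  kg·m²·s⁻²·A⁻¹
Both are kg·m²·s⁻²·A⁻¹, so they have the same dimensions and can be added.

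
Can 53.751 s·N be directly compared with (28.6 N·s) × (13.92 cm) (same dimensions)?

Expand each in SI base units:
  53.751 s·N:  N·s = kg·m·s⁻²·s = kg·m·s⁻¹
  (28.6 N·s) × (13.92 cm):  [kg·m·s⁻¹] · [m] = kg·m²·s⁻¹
kg·m·s⁻¹ ≠ kg·m²·s⁻¹, so they cannot be added.

No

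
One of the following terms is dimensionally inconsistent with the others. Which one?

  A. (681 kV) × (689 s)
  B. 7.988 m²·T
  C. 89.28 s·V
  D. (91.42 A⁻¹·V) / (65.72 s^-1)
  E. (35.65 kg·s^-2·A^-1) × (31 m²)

Dimensions:
  A. [kg·m²·s⁻³·A⁻¹] · [s] = kg·m²·s⁻²·A⁻¹
  B. T·m² = Wb·m⁻²·m² = kg·m²·s⁻²·A⁻¹
  C. V·s = J·C⁻¹·s = kg·m²·s⁻²·A⁻¹
  D. [kg·m²·s⁻³·A⁻²] / [s⁻¹] = kg·m²·s⁻²·A⁻²
  E. [kg·s⁻²·A⁻¹] · [m²] = kg·m²·s⁻²·A⁻¹
All reduce to kg·m²·s⁻²·A⁻¹ except D., which is kg·m²·s⁻²·A⁻².

D.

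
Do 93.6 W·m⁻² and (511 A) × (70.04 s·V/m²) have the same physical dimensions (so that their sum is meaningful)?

No

In SI base units:
  93.6 W·m⁻²:  W·m⁻² = J·s⁻¹·m⁻² = kg·s⁻³
  (511 A) × (70.04 s·V/m²):  [A] · [kg·s⁻²·A⁻¹] = kg·s⁻²
kg·s⁻³ ≠ kg·s⁻², so they cannot be added.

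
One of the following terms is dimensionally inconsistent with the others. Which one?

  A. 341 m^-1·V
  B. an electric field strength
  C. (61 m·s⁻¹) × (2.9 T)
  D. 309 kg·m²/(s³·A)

D.

In SI base units:
  A. V·m⁻¹ = J·C⁻¹·m⁻¹ = kg·m·s⁻³·A⁻¹
  B. [electric field strength] = kg·m·s⁻³·A⁻¹
  C. [m·s⁻¹] · [kg·s⁻²·A⁻¹] = kg·m·s⁻³·A⁻¹
  D. kg·m²·s⁻³·A⁻¹
All reduce to kg·m·s⁻³·A⁻¹ except D., which is kg·m²·s⁻³·A⁻¹.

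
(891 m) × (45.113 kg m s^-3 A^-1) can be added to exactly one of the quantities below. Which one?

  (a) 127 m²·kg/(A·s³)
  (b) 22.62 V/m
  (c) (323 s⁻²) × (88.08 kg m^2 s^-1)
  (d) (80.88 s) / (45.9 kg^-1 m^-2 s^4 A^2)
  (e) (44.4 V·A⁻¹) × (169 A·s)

Reference: [m] · [kg·m·s⁻³·A⁻¹] = kg·m²·s⁻³·A⁻¹.
Each option:
  (a) kg·m²·s⁻³·A⁻¹  ← same
  (b) V·m⁻¹ = J·C⁻¹·m⁻¹ = kg·m·s⁻³·A⁻¹
  (c) [s⁻²] · [kg·m²·s⁻¹] = kg·m²·s⁻³
  (d) [s] / [kg⁻¹·m⁻²·s⁴·A²] = kg·m²·s⁻³·A⁻²
  (e) [kg·m²·s⁻³·A⁻²] · [s·A] = kg·m²·s⁻²·A⁻¹
Only (a) matches kg·m²·s⁻³·A⁻¹.

(a)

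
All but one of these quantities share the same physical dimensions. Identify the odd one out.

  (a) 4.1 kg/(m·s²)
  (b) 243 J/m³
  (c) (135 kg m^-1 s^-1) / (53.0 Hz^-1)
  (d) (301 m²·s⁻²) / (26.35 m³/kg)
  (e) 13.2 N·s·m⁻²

Dimensions:
  (a) kg·m⁻¹·s⁻²
  (b) J·m⁻³ = N·m·m⁻³ = kg·m⁻¹·s⁻²
  (c) [kg·m⁻¹·s⁻¹] / [s] = kg·m⁻¹·s⁻²
  (d) [m²·s⁻²] / [kg⁻¹·m³] = kg·m⁻¹·s⁻²
  (e) N·s·m⁻² = kg·m·s⁻²·s·m⁻² = kg·m⁻¹·s⁻¹
All reduce to kg·m⁻¹·s⁻² except (e), which is kg·m⁻¹·s⁻¹.

(e)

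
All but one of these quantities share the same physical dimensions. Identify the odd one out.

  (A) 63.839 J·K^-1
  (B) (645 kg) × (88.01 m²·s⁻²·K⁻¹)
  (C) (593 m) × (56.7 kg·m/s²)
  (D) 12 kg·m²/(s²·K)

(C)

In SI base units:
  (A) J·K⁻¹ = N·m·K⁻¹ = kg·m²·s⁻²·K⁻¹
  (B) [kg] · [m²·s⁻²·K⁻¹] = kg·m²·s⁻²·K⁻¹
  (C) [m] · [kg·m·s⁻²] = kg·m²·s⁻²
  (D) kg·m²·s⁻²·K⁻¹
All reduce to kg·m²·s⁻²·K⁻¹ except (C), which is kg·m²·s⁻².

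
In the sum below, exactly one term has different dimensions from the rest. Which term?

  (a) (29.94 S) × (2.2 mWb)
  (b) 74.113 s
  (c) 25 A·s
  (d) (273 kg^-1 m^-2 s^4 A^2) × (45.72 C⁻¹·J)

In SI base units:
  (a) [kg⁻¹·m⁻²·s³·A²] · [kg·m²·s⁻²·A⁻¹] = s·A
  (b) s
  (c) A·s = s·A
  (d) [kg⁻¹·m⁻²·s⁴·A²] · [kg·m²·s⁻³·A⁻¹] = s·A
All reduce to s·A except (b), which is s.

(b)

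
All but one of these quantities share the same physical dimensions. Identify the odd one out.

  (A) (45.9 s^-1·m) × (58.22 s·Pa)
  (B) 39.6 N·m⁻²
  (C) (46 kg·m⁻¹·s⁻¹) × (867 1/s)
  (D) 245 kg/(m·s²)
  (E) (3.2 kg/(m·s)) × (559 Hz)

In SI base units:
  (A) [m·s⁻¹] · [kg·m⁻¹·s⁻¹] = kg·s⁻²
  (B) N·m⁻² = kg·m·s⁻²·m⁻² = kg·m⁻¹·s⁻²
  (C) [kg·m⁻¹·s⁻¹] · [s⁻¹] = kg·m⁻¹·s⁻²
  (D) kg·m⁻¹·s⁻²
  (E) [kg·m⁻¹·s⁻¹] · [s⁻¹] = kg·m⁻¹·s⁻²
All reduce to kg·m⁻¹·s⁻² except (A), which is kg·s⁻².

(A)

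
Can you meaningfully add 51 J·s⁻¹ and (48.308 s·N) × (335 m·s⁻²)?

Yes

Dimensions:
  51 J·s⁻¹:  J·s⁻¹ = N·m·s⁻¹ = kg·m²·s⁻³
  (48.308 s·N) × (335 m·s⁻²):  [kg·m·s⁻¹] · [m·s⁻²] = kg·m²·s⁻³
Both are kg·m²·s⁻³, so they have the same dimensions and can be added.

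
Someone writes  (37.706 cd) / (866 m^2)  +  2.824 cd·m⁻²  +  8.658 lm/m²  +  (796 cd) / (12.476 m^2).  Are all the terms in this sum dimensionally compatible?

Expand each in SI base units:
  (37.706 cd) / (866 m^2):  [cd] / [m²] = m⁻²·cd
  2.824 cd·m⁻²:  cd·m⁻² = m⁻²·cd
  8.658 lm/m²:  lm·m⁻² = cd·m⁻² = m⁻²·cd
  (796 cd) / (12.476 m^2):  [cd] / [m²] = m⁻²·cd
Every term reduces to m⁻²·cd.

Yes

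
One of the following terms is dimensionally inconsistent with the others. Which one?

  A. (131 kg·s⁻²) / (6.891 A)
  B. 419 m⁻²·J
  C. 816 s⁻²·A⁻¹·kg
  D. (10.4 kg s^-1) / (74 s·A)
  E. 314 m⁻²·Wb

B.

Work out the base dimensions of each:
  A. [kg·s⁻²] / [A] = kg·s⁻²·A⁻¹
  B. J·m⁻² = N·m·m⁻² = kg·s⁻²
  C. kg·s⁻²·A⁻¹
  D. [kg·s⁻¹] / [s·A] = kg·s⁻²·A⁻¹
  E. Wb·m⁻² = V·s·m⁻² = kg·s⁻²·A⁻¹
All reduce to kg·s⁻²·A⁻¹ except B., which is kg·s⁻².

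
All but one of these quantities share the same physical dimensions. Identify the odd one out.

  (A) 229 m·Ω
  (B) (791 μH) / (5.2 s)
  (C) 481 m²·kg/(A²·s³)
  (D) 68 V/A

Dimensions:
  (A) Ω·m = V·A⁻¹·m = kg·m³·s⁻³·A⁻²
  (B) [kg·m²·s⁻²·A⁻²] / [s] = kg·m²·s⁻³·A⁻²
  (C) kg·m²·s⁻³·A⁻²
  (D) V·A⁻¹ = J·C⁻¹·A⁻¹ = kg·m²·s⁻³·A⁻²
All reduce to kg·m²·s⁻³·A⁻² except (A), which is kg·m³·s⁻³·A⁻².

(A)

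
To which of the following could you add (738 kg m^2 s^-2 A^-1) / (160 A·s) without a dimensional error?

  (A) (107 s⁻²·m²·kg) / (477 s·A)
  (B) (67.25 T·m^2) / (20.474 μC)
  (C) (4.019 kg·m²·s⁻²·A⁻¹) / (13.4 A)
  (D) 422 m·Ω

(B)

Reference: [kg·m²·s⁻²·A⁻¹] / [s·A] = kg·m²·s⁻³·A⁻².
Each option:
  (A) [kg·m²·s⁻²] / [s·A] = kg·m²·s⁻³·A⁻¹
  (B) [kg·m²·s⁻²·A⁻¹] / [s·A] = kg·m²·s⁻³·A⁻²  ← same
  (C) [kg·m²·s⁻²·A⁻¹] / [A] = kg·m²·s⁻²·A⁻²
  (D) Ω·m = V·A⁻¹·m = kg·m³·s⁻³·A⁻²
Only (B) matches kg·m²·s⁻³·A⁻².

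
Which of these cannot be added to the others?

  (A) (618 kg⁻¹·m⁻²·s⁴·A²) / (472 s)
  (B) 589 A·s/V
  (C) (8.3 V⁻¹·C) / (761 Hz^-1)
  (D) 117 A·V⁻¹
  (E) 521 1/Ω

Dimensions:
  (A) [kg⁻¹·m⁻²·s⁴·A²] / [s] = kg⁻¹·m⁻²·s³·A²
  (B) A·s·V⁻¹ = A·s·(J·C⁻¹)⁻¹ = kg⁻¹·m⁻²·s⁴·A²
  (C) [kg⁻¹·m⁻²·s⁴·A²] / [s] = kg⁻¹·m⁻²·s³·A²
  (D) A·V⁻¹ = A·(J·C⁻¹)⁻¹ = kg⁻¹·m⁻²·s³·A²
  (E) Ω⁻¹ = (V·A⁻¹)⁻¹ = kg⁻¹·m⁻²·s³·A²
All reduce to kg⁻¹·m⁻²·s³·A² except (B), which is kg⁻¹·m⁻²·s⁴·A².

(B)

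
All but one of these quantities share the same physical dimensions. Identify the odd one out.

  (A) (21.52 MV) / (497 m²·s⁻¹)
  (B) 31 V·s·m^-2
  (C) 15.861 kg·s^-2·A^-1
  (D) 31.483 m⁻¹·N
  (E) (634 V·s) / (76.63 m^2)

In SI base units:
  (A) [kg·m²·s⁻³·A⁻¹] / [m²·s⁻¹] = kg·s⁻²·A⁻¹
  (B) V·s·m⁻² = J·C⁻¹·s·m⁻² = kg·s⁻²·A⁻¹
  (C) kg·s⁻²·A⁻¹
  (D) N·m⁻¹ = kg·m·s⁻²·m⁻¹ = kg·s⁻²
  (E) [kg·m²·s⁻²·A⁻¹] / [m²] = kg·s⁻²·A⁻¹
All reduce to kg·s⁻²·A⁻¹ except (D), which is kg·s⁻².

(D)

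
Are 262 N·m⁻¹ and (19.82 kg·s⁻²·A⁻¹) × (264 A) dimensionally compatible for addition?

Yes

Dimensions:
  262 N·m⁻¹:  N·m⁻¹ = kg·m·s⁻²·m⁻¹ = kg·s⁻²
  (19.82 kg·s⁻²·A⁻¹) × (264 A):  [kg·s⁻²·A⁻¹] · [A] = kg·s⁻²
Both are kg·s⁻², so they have the same dimensions and can be added.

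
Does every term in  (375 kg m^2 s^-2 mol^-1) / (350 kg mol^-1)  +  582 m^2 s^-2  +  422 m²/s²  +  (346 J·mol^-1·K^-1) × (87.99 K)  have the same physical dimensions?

Expand each in SI base units:
  (375 kg m^2 s^-2 mol^-1) / (350 kg mol^-1):  [kg·m²·s⁻²·mol⁻¹] / [kg·mol⁻¹] = m²·s⁻²
  582 m^2 s^-2:  m²·s⁻²
  422 m²/s²:  m²·s⁻²
  (346 J·mol^-1·K^-1) × (87.99 K):  [kg·m²·s⁻²·K⁻¹·mol⁻¹] · [K] = kg·m²·s⁻²·mol⁻¹
The terms do not share a single dimension (kg·m²·s⁻²·mol⁻¹ vs m²·s⁻²).

No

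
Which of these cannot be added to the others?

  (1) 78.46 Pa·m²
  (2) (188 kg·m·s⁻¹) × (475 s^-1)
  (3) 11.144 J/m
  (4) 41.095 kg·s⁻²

(4)

Dimensions:
  (1) Pa·m² = N·m⁻²·m² = kg·m·s⁻²
  (2) [kg·m·s⁻¹] · [s⁻¹] = kg·m·s⁻²
  (3) J·m⁻¹ = N·m·m⁻¹ = kg·m·s⁻²
  (4) kg·s⁻²
All reduce to kg·m·s⁻² except (4), which is kg·s⁻².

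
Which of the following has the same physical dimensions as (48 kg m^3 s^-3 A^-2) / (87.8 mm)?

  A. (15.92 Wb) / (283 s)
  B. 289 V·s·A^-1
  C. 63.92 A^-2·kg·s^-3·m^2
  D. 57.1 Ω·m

C.

Reference: [kg·m³·s⁻³·A⁻²] / [m] = kg·m²·s⁻³·A⁻².
Each option:
  A. [kg·m²·s⁻²·A⁻¹] / [s] = kg·m²·s⁻³·A⁻¹
  B. V·s·A⁻¹ = J·C⁻¹·s·A⁻¹ = kg·m²·s⁻²·A⁻²
  C. kg·m²·s⁻³·A⁻²  ← same
  D. Ω·m = V·A⁻¹·m = kg·m³·s⁻³·A⁻²
Only C. matches kg·m²·s⁻³·A⁻².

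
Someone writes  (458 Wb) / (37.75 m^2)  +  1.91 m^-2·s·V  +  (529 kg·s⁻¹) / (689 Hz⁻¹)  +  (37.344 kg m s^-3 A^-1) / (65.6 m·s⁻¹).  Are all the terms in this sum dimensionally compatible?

Dimensions:
  (458 Wb) / (37.75 m^2):  [kg·m²·s⁻²·A⁻¹] / [m²] = kg·s⁻²·A⁻¹
  1.91 m^-2·s·V:  V·s·m⁻² = J·C⁻¹·s·m⁻² = kg·s⁻²·A⁻¹
  (529 kg·s⁻¹) / (689 Hz⁻¹):  [kg·s⁻¹] / [s] = kg·s⁻²
  (37.344 kg m s^-3 A^-1) / (65.6 m·s⁻¹):  [kg·m·s⁻³·A⁻¹] / [m·s⁻¹] = kg·s⁻²·A⁻¹
The terms do not share a single dimension (kg·s⁻² vs kg·s⁻²·A⁻¹).

No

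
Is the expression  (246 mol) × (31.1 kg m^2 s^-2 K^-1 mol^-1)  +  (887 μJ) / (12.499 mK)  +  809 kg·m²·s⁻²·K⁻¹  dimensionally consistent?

Yes

Work out the base dimensions of each:
  (246 mol) × (31.1 kg m^2 s^-2 K^-1 mol^-1):  [mol] · [kg·m²·s⁻²·K⁻¹·mol⁻¹] = kg·m²·s⁻²·K⁻¹
  (887 μJ) / (12.499 mK):  [kg·m²·s⁻²] / [K] = kg·m²·s⁻²·K⁻¹
  809 kg·m²·s⁻²·K⁻¹:  kg·m²·s⁻²·K⁻¹
Every term reduces to kg·m²·s⁻²·K⁻¹.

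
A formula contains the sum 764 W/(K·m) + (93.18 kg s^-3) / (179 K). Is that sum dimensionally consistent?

Expand each in SI base units:
  764 W/(K·m):  W·m⁻¹·K⁻¹ = J·s⁻¹·m⁻¹·K⁻¹ = kg·m·s⁻³·K⁻¹
  (93.18 kg s^-3) / (179 K):  [kg·s⁻³] / [K] = kg·s⁻³·K⁻¹
kg·m·s⁻³·K⁻¹ ≠ kg·s⁻³·K⁻¹, so they cannot be added.

No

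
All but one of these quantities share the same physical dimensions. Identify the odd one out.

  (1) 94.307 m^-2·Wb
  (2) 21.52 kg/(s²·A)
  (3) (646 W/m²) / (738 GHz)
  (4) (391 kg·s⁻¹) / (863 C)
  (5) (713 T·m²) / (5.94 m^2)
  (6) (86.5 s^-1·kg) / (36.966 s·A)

(3)

Expand each in SI base units:
  (1) Wb·m⁻² = V·s·m⁻² = kg·s⁻²·A⁻¹
  (2) kg·s⁻²·A⁻¹
  (3) [kg·s⁻³] / [s⁻¹] = kg·s⁻²
  (4) [kg·s⁻¹] / [s·A] = kg·s⁻²·A⁻¹
  (5) [kg·m²·s⁻²·A⁻¹] / [m²] = kg·s⁻²·A⁻¹
  (6) [kg·s⁻¹] / [s·A] = kg·s⁻²·A⁻¹
All reduce to kg·s⁻²·A⁻¹ except (3), which is kg·s⁻².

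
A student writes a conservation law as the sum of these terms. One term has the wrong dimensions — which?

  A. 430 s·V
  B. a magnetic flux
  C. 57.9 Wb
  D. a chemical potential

D.

Work out the base dimensions of each:
  A. V·s = J·C⁻¹·s = kg·m²·s⁻²·A⁻¹
  B. [magnetic flux] = kg·m²·s⁻²·A⁻¹
  C. Wb = V·s = kg·m²·s⁻²·A⁻¹
  D. [chemical potential] = kg·m²·s⁻²·mol⁻¹
All reduce to kg·m²·s⁻²·A⁻¹ except D., which is kg·m²·s⁻²·mol⁻¹.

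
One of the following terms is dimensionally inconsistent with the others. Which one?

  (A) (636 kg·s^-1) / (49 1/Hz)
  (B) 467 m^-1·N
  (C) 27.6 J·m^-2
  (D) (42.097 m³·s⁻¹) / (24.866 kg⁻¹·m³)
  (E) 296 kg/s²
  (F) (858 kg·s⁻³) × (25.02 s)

(D)

Dimensions:
  (A) [kg·s⁻¹] / [s] = kg·s⁻²
  (B) N·m⁻¹ = kg·m·s⁻²·m⁻¹ = kg·s⁻²
  (C) J·m⁻² = N·m·m⁻² = kg·s⁻²
  (D) [m³·s⁻¹] / [kg⁻¹·m³] = kg·s⁻¹
  (E) kg·s⁻²
  (F) [kg·s⁻³] · [s] = kg·s⁻²
All reduce to kg·s⁻² except (D), which is kg·s⁻¹.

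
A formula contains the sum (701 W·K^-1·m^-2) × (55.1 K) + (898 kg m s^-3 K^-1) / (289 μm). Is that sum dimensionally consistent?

No

In SI base units:
  (701 W·K^-1·m^-2) × (55.1 K):  [kg·s⁻³·K⁻¹] · [K] = kg·s⁻³
  (898 kg m s^-3 K^-1) / (289 μm):  [kg·m·s⁻³·K⁻¹] / [m] = kg·s⁻³·K⁻¹
kg·s⁻³ ≠ kg·s⁻³·K⁻¹, so they cannot be added.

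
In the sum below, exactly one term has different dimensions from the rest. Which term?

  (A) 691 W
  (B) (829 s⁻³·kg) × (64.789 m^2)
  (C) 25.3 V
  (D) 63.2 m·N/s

Work out the base dimensions of each:
  (A) W = J·s⁻¹ = kg·m²·s⁻³
  (B) [kg·s⁻³] · [m²] = kg·m²·s⁻³
  (C) V = J·C⁻¹ = kg·m²·s⁻³·A⁻¹
  (D) N·m·s⁻¹ = kg·m·s⁻²·m·s⁻¹ = kg·m²·s⁻³
All reduce to kg·m²·s⁻³ except (C), which is kg·m²·s⁻³·A⁻¹.

(C)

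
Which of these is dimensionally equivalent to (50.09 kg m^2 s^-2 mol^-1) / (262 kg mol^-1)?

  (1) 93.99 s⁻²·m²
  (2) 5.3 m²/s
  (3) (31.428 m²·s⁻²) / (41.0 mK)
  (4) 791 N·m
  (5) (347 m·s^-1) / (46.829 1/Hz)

Reference: [kg·m²·s⁻²·mol⁻¹] / [kg·mol⁻¹] = m²·s⁻².
Each option:
  (1) m²·s⁻²  ← same
  (2) m²·s⁻¹
  (3) [m²·s⁻²] / [K] = m²·s⁻²·K⁻¹
  (4) N·m = kg·m·s⁻²·m = kg·m²·s⁻²
  (5) [m·s⁻¹] / [s] = m·s⁻²
Only (1) matches m²·s⁻².

(1)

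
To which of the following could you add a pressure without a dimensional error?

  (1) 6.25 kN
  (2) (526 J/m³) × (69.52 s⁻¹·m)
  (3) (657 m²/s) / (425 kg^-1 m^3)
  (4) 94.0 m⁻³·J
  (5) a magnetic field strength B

(4)

Reference: [pressure] = kg·m⁻¹·s⁻².
Each option:
  (1) N = kg·m·s⁻²
  (2) [kg·m⁻¹·s⁻²] · [m·s⁻¹] = kg·s⁻³
  (3) [m²·s⁻¹] / [kg⁻¹·m³] = kg·m⁻¹·s⁻¹
  (4) J·m⁻³ = N·m·m⁻³ = kg·m⁻¹·s⁻²  ← same
  (5) [magnetic field strength B] = kg·s⁻²·A⁻¹
Only (4) matches kg·m⁻¹·s⁻².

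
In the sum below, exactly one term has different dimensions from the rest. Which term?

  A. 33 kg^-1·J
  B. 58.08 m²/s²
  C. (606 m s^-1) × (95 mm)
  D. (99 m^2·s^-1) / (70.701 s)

C.

In SI base units:
  A. J·kg⁻¹ = N·m·kg⁻¹ = m²·s⁻²
  B. m²·s⁻²
  C. [m·s⁻¹] · [m] = m²·s⁻¹
  D. [m²·s⁻¹] / [s] = m²·s⁻²
All reduce to m²·s⁻² except C., which is m²·s⁻¹.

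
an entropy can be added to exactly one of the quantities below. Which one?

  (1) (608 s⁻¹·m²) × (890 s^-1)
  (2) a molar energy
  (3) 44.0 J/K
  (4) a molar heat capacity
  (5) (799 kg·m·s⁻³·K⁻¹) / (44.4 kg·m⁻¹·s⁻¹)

(3)

Reference: [entropy] = kg·m²·s⁻²·K⁻¹.
Each option:
  (1) [m²·s⁻¹] · [s⁻¹] = m²·s⁻²
  (2) [molar energy] = kg·m²·s⁻²·mol⁻¹
  (3) J·K⁻¹ = N·m·K⁻¹ = kg·m²·s⁻²·K⁻¹  ← same
  (4) [molar heat capacity] = kg·m²·s⁻²·K⁻¹·mol⁻¹
  (5) [kg·m·s⁻³·K⁻¹] / [kg·m⁻¹·s⁻¹] = m²·s⁻²·K⁻¹
Only (3) matches kg·m²·s⁻²·K⁻¹.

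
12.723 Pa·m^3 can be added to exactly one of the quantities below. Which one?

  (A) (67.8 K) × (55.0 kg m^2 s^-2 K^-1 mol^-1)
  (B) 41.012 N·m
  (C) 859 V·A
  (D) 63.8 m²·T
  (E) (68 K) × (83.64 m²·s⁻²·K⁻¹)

Reference: Pa·m³ = N·m⁻²·m³ = kg·m²·s⁻².
Each option:
  (A) [K] · [kg·m²·s⁻²·K⁻¹·mol⁻¹] = kg·m²·s⁻²·mol⁻¹
  (B) N·m = kg·m·s⁻²·m = kg·m²·s⁻²  ← same
  (C) V·A = J·C⁻¹·A = kg·m²·s⁻³
  (D) T·m² = Wb·m⁻²·m² = kg·m²·s⁻²·A⁻¹
  (E) [K] · [m²·s⁻²·K⁻¹] = m²·s⁻²
Only (B) matches kg·m²·s⁻².

(B)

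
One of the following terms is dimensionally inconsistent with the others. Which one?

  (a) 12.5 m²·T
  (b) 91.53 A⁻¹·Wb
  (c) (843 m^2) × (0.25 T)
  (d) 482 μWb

(b)

Expand each in SI base units:
  (a) T·m² = Wb·m⁻²·m² = kg·m²·s⁻²·A⁻¹
  (b) Wb·A⁻¹ = V·s·A⁻¹ = kg·m²·s⁻²·A⁻²
  (c) [m²] · [kg·s⁻²·A⁻¹] = kg·m²·s⁻²·A⁻¹
  (d) Wb = V·s = kg·m²·s⁻²·A⁻¹
All reduce to kg·m²·s⁻²·A⁻¹ except (b), which is kg·m²·s⁻²·A⁻².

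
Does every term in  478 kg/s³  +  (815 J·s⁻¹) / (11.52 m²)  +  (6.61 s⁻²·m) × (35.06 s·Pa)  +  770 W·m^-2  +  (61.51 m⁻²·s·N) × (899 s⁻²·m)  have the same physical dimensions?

Yes

Reduce each to base SI dimensions:
  478 kg/s³:  kg·s⁻³
  (815 J·s⁻¹) / (11.52 m²):  [kg·m²·s⁻³] / [m²] = kg·s⁻³
  (6.61 s⁻²·m) × (35.06 s·Pa):  [m·s⁻²] · [kg·m⁻¹·s⁻¹] = kg·s⁻³
  770 W·m^-2:  W·m⁻² = J·s⁻¹·m⁻² = kg·s⁻³
  (61.51 m⁻²·s·N) × (899 s⁻²·m):  [kg·m⁻¹·s⁻¹] · [m·s⁻²] = kg·s⁻³
Every term reduces to kg·s⁻³.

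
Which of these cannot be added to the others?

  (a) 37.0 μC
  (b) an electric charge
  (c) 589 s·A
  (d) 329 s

(d)

Dimensions:
  (a) C = s·A
  (b) [electric charge] = s·A
  (c) A·s = s·A
  (d) s
All reduce to s·A except (d), which is s.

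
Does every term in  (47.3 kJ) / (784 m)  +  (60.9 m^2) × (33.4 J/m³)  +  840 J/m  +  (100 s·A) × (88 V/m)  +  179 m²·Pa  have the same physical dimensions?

In SI base units:
  (47.3 kJ) / (784 m):  [kg·m²·s⁻²] / [m] = kg·m·s⁻²
  (60.9 m^2) × (33.4 J/m³):  [m²] · [kg·m⁻¹·s⁻²] = kg·m·s⁻²
  840 J/m:  J·m⁻¹ = N·m·m⁻¹ = kg·m·s⁻²
  (100 s·A) × (88 V/m):  [s·A] · [kg·m·s⁻³·A⁻¹] = kg·m·s⁻²
  179 m²·Pa:  Pa·m² = N·m⁻²·m² = kg·m·s⁻²
Every term reduces to kg·m·s⁻².

Yes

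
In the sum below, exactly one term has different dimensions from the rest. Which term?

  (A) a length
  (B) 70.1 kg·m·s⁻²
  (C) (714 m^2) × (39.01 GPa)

Work out the base dimensions of each:
  (A) [length] = m
  (B) kg·m·s⁻²
  (C) [m²] · [kg·m⁻¹·s⁻²] = kg·m·s⁻²
All reduce to kg·m·s⁻² except (A), which is m.

(A)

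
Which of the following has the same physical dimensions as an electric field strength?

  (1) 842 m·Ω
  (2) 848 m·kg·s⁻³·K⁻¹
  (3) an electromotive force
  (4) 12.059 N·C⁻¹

Reference: [electric field strength] = kg·m·s⁻³·A⁻¹.
Each option:
  (1) Ω·m = V·A⁻¹·m = kg·m³·s⁻³·A⁻²
  (2) kg·m·s⁻³·K⁻¹
  (3) [electromotive force] = kg·m²·s⁻³·A⁻¹
  (4) N·C⁻¹ = kg·m·s⁻²·(s·A)⁻¹ = kg·m·s⁻³·A⁻¹  ← same
Only (4) matches kg·m·s⁻³·A⁻¹.

(4)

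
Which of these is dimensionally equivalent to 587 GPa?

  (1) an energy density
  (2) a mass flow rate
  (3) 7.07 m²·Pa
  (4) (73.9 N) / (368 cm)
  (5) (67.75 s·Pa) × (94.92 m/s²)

Reference: Pa = N·m⁻² = kg·m⁻¹·s⁻².
Each option:
  (1) [energy density] = kg·m⁻¹·s⁻²  ← same
  (2) [mass flow rate] = kg·s⁻¹
  (3) Pa·m² = N·m⁻²·m² = kg·m·s⁻²
  (4) [kg·m·s⁻²] / [m] = kg·s⁻²
  (5) [kg·m⁻¹·s⁻¹] · [m·s⁻²] = kg·s⁻³
Only (1) matches kg·m⁻¹·s⁻².

(1)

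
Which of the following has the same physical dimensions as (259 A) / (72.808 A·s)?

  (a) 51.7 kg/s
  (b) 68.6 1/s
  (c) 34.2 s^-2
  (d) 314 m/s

(b)

Reference: [A] / [s·A] = s⁻¹.
Each option:
  (a) kg·s⁻¹
  (b) s⁻¹  ← same
  (c) s⁻²
  (d) m·s⁻¹
Only (b) matches s⁻¹.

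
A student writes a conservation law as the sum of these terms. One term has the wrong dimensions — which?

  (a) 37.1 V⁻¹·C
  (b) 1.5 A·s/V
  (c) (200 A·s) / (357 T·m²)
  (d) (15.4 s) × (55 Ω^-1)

Reduce each to base SI dimensions:
  (a) C·V⁻¹ = s·A·(J·C⁻¹)⁻¹ = kg⁻¹·m⁻²·s⁴·A²
  (b) A·s·V⁻¹ = A·s·(J·C⁻¹)⁻¹ = kg⁻¹·m⁻²·s⁴·A²
  (c) [s·A] / [kg·m²·s⁻²·A⁻¹] = kg⁻¹·m⁻²·s³·A²
  (d) [s] · [kg⁻¹·m⁻²·s³·A²] = kg⁻¹·m⁻²·s⁴·A²
All reduce to kg⁻¹·m⁻²·s⁴·A² except (c), which is kg⁻¹·m⁻²·s³·A².

(c)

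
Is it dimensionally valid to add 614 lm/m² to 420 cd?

In SI base units:
  614 lm/m²:  lm·m⁻² = cd·m⁻² = m⁻²·cd
  420 cd:  cd
m⁻²·cd ≠ cd, so they cannot be added.

No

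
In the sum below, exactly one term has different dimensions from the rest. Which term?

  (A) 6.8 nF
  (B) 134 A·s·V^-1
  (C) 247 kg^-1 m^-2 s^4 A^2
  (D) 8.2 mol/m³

(D)

Work out the base dimensions of each:
  (A) F = C·V⁻¹ = kg⁻¹·m⁻²·s⁴·A²
  (B) A·s·V⁻¹ = A·s·(J·C⁻¹)⁻¹ = kg⁻¹·m⁻²·s⁴·A²
  (C) kg⁻¹·m⁻²·s⁴·A²
  (D) mol·m⁻³ = m⁻³·mol
All reduce to kg⁻¹·m⁻²·s⁴·A² except (D), which is m⁻³·mol.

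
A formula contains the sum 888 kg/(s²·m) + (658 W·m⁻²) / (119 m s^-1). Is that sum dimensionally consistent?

Yes

Reduce each to base SI dimensions:
  888 kg/(s²·m):  kg·m⁻¹·s⁻²
  (658 W·m⁻²) / (119 m s^-1):  [kg·s⁻³] / [m·s⁻¹] = kg·m⁻¹·s⁻²
Both are kg·m⁻¹·s⁻², so they have the same dimensions and can be added.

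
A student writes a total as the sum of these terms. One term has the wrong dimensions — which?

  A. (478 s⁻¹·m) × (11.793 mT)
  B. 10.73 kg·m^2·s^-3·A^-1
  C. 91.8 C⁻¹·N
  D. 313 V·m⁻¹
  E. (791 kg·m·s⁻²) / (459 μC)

B.

Reduce each to base SI dimensions:
  A. [m·s⁻¹] · [kg·s⁻²·A⁻¹] = kg·m·s⁻³·A⁻¹
  B. kg·m²·s⁻³·A⁻¹
  C. N·C⁻¹ = kg·m·s⁻²·(s·A)⁻¹ = kg·m·s⁻³·A⁻¹
  D. V·m⁻¹ = J·C⁻¹·m⁻¹ = kg·m·s⁻³·A⁻¹
  E. [kg·m·s⁻²] / [s·A] = kg·m·s⁻³·A⁻¹
All reduce to kg·m·s⁻³·A⁻¹ except B., which is kg·m²·s⁻³·A⁻¹.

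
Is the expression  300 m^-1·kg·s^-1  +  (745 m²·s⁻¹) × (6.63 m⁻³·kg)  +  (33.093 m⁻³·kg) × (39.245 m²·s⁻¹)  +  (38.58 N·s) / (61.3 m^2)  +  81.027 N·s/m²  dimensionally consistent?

Yes

Work out the base dimensions of each:
  300 m^-1·kg·s^-1:  kg·m⁻¹·s⁻¹
  (745 m²·s⁻¹) × (6.63 m⁻³·kg):  [m²·s⁻¹] · [kg·m⁻³] = kg·m⁻¹·s⁻¹
  (33.093 m⁻³·kg) × (39.245 m²·s⁻¹):  [kg·m⁻³] · [m²·s⁻¹] = kg·m⁻¹·s⁻¹
  (38.58 N·s) / (61.3 m^2):  [kg·m·s⁻¹] / [m²] = kg·m⁻¹·s⁻¹
  81.027 N·s/m²:  N·s·m⁻² = kg·m·s⁻²·s·m⁻² = kg·m⁻¹·s⁻¹
Every term reduces to kg·m⁻¹·s⁻¹.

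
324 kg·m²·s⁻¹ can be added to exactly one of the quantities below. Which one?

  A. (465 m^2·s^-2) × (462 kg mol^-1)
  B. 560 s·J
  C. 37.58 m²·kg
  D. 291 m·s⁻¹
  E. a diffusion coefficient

Reference: kg·m²·s⁻¹.
Each option:
  A. [m²·s⁻²] · [kg·mol⁻¹] = kg·m²·s⁻²·mol⁻¹
  B. J·s = N·m·s = kg·m²·s⁻¹  ← same
  C. kg·m²
  D. m·s⁻¹
  E. [diffusion coefficient] = m²·s⁻¹
Only B. matches kg·m²·s⁻¹.

B.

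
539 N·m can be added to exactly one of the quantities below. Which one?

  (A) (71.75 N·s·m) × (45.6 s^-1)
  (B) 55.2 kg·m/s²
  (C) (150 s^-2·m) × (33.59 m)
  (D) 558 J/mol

Reference: N·m = kg·m·s⁻²·m = kg·m²·s⁻².
Each option:
  (A) [kg·m²·s⁻¹] · [s⁻¹] = kg·m²·s⁻²  ← same
  (B) kg·m·s⁻²
  (C) [m·s⁻²] · [m] = m²·s⁻²
  (D) J·mol⁻¹ = N·m·mol⁻¹ = kg·m²·s⁻²·mol⁻¹
Only (A) matches kg·m²·s⁻².

(A)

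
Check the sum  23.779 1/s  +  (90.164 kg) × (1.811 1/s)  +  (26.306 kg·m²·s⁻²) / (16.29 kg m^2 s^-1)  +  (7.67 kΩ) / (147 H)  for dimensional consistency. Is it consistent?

No

In SI base units:
  23.779 1/s:  s⁻¹
  (90.164 kg) × (1.811 1/s):  [kg] · [s⁻¹] = kg·s⁻¹
  (26.306 kg·m²·s⁻²) / (16.29 kg m^2 s^-1):  [kg·m²·s⁻²] / [kg·m²·s⁻¹] = s⁻¹
  (7.67 kΩ) / (147 H):  [kg·m²·s⁻³·A⁻²] / [kg·m²·s⁻²·A⁻²] = s⁻¹
The terms do not share a single dimension (kg·s⁻¹ vs s⁻¹).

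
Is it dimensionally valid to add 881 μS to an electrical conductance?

Expand each in SI base units:
  881 μS:  S = Ω⁻¹ = kg⁻¹·m⁻²·s³·A²
  an electrical conductance:  [electrical conductance] = kg⁻¹·m⁻²·s³·A²
Both are kg⁻¹·m⁻²·s³·A², so they have the same dimensions and can be added.

Yes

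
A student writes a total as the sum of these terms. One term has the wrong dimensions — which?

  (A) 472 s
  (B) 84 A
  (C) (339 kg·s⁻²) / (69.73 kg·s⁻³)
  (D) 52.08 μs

In SI base units:
  (A) s
  (B) A
  (C) [kg·s⁻²] / [kg·s⁻³] = s
  (D) s
All reduce to s except (B), which is A.

(B)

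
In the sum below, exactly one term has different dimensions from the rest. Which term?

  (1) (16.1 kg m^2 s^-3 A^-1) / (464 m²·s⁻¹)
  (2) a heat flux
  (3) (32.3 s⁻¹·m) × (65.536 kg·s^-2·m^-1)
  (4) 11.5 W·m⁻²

Reduce each to base SI dimensions:
  (1) [kg·m²·s⁻³·A⁻¹] / [m²·s⁻¹] = kg·s⁻²·A⁻¹
  (2) [heat flux] = kg·s⁻³
  (3) [m·s⁻¹] · [kg·m⁻¹·s⁻²] = kg·s⁻³
  (4) W·m⁻² = J·s⁻¹·m⁻² = kg·s⁻³
All reduce to kg·s⁻³ except (1), which is kg·s⁻²·A⁻¹.

(1)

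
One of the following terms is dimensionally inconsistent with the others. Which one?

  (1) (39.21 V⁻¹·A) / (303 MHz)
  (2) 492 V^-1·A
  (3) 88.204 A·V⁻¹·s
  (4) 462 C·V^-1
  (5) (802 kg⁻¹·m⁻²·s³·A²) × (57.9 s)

Work out the base dimensions of each:
  (1) [kg⁻¹·m⁻²·s³·A²] / [s⁻¹] = kg⁻¹·m⁻²·s⁴·A²
  (2) A·V⁻¹ = A·(J·C⁻¹)⁻¹ = kg⁻¹·m⁻²·s³·A²
  (3) A·s·V⁻¹ = A·s·(J·C⁻¹)⁻¹ = kg⁻¹·m⁻²·s⁴·A²
  (4) C·V⁻¹ = s·A·(J·C⁻¹)⁻¹ = kg⁻¹·m⁻²·s⁴·A²
  (5) [kg⁻¹·m⁻²·s³·A²] · [s] = kg⁻¹·m⁻²·s⁴·A²
All reduce to kg⁻¹·m⁻²·s⁴·A² except (2), which is kg⁻¹·m⁻²·s³·A².

(2)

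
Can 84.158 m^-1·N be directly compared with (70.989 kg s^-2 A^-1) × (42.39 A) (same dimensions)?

Yes

Dimensions:
  84.158 m^-1·N:  N·m⁻¹ = kg·m·s⁻²·m⁻¹ = kg·s⁻²
  (70.989 kg s^-2 A^-1) × (42.39 A):  [kg·s⁻²·A⁻¹] · [A] = kg·s⁻²
Both are kg·s⁻², so they have the same dimensions and can be added.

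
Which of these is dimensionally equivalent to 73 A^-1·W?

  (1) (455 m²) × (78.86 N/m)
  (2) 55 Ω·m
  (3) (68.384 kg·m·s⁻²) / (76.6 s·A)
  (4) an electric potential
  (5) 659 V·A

(4)

Reference: W·A⁻¹ = J·s⁻¹·A⁻¹ = kg·m²·s⁻³·A⁻¹.
Each option:
  (1) [m²] · [kg·s⁻²] = kg·m²·s⁻²
  (2) Ω·m = V·A⁻¹·m = kg·m³·s⁻³·A⁻²
  (3) [kg·m·s⁻²] / [s·A] = kg·m·s⁻³·A⁻¹
  (4) [electric potential] = kg·m²·s⁻³·A⁻¹  ← same
  (5) V·A = J·C⁻¹·A = kg·m²·s⁻³
Only (4) matches kg·m²·s⁻³·A⁻¹.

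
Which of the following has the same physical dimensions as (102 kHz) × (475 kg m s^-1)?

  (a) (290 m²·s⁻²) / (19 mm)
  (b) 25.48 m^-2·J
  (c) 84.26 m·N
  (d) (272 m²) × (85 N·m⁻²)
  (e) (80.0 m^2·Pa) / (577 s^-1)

(d)

Reference: [s⁻¹] · [kg·m·s⁻¹] = kg·m·s⁻².
Each option:
  (a) [m²·s⁻²] / [m] = m·s⁻²
  (b) J·m⁻² = N·m·m⁻² = kg·s⁻²
  (c) N·m = kg·m·s⁻²·m = kg·m²·s⁻²
  (d) [m²] · [kg·m⁻¹·s⁻²] = kg·m·s⁻²  ← same
  (e) [kg·m·s⁻²] / [s⁻¹] = kg·m·s⁻¹
Only (d) matches kg·m·s⁻².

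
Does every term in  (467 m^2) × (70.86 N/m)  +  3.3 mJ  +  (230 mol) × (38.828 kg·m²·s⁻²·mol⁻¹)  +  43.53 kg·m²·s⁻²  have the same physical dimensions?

Expand each in SI base units:
  (467 m^2) × (70.86 N/m):  [m²] · [kg·s⁻²] = kg·m²·s⁻²
  3.3 mJ:  J = N·m = kg·m²·s⁻²
  (230 mol) × (38.828 kg·m²·s⁻²·mol⁻¹):  [mol] · [kg·m²·s⁻²·mol⁻¹] = kg·m²·s⁻²
  43.53 kg·m²·s⁻²:  kg·m²·s⁻²
Every term reduces to kg·m²·s⁻².

Yes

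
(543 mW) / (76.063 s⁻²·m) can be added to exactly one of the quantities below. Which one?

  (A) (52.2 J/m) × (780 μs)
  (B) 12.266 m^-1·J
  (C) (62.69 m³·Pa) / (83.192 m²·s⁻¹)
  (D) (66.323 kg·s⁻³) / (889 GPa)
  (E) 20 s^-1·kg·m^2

(A)

Reference: [kg·m²·s⁻³] / [m·s⁻²] = kg·m·s⁻¹.
Each option:
  (A) [kg·m·s⁻²] · [s] = kg·m·s⁻¹  ← same
  (B) J·m⁻¹ = N·m·m⁻¹ = kg·m·s⁻²
  (C) [kg·m²·s⁻²] / [m²·s⁻¹] = kg·s⁻¹
  (D) [kg·s⁻³] / [kg·m⁻¹·s⁻²] = m·s⁻¹
  (E) kg·m²·s⁻¹
Only (A) matches kg·m·s⁻¹.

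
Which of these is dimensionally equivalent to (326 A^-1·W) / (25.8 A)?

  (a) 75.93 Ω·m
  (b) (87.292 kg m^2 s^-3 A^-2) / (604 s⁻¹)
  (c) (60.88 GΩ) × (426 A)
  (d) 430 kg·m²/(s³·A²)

Reference: [kg·m²·s⁻³·A⁻¹] / [A] = kg·m²·s⁻³·A⁻².
Each option:
  (a) Ω·m = V·A⁻¹·m = kg·m³·s⁻³·A⁻²
  (b) [kg·m²·s⁻³·A⁻²] / [s⁻¹] = kg·m²·s⁻²·A⁻²
  (c) [kg·m²·s⁻³·A⁻²] · [A] = kg·m²·s⁻³·A⁻¹
  (d) kg·m²·s⁻³·A⁻²  ← same
Only (d) matches kg·m²·s⁻³·A⁻².

(d)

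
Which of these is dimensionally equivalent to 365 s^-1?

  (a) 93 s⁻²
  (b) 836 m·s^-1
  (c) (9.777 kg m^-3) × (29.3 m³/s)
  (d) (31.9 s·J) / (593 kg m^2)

Reference: s⁻¹.
Each option:
  (a) s⁻²
  (b) m·s⁻¹
  (c) [kg·m⁻³] · [m³·s⁻¹] = kg·s⁻¹
  (d) [kg·m²·s⁻¹] / [kg·m²] = s⁻¹  ← same
Only (d) matches s⁻¹.

(d)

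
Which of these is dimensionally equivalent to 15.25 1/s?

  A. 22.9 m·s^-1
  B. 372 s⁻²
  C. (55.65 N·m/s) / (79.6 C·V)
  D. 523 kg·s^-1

Reference: s⁻¹.
Each option:
  A. m·s⁻¹
  B. s⁻²
  C. [kg·m²·s⁻³] / [kg·m²·s⁻²] = s⁻¹  ← same
  D. kg·s⁻¹
Only C. matches s⁻¹.

C.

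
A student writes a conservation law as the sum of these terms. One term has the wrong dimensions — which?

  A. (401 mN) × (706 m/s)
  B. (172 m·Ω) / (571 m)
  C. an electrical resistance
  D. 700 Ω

In SI base units:
  A. [kg·m·s⁻²] · [m·s⁻¹] = kg·m²·s⁻³
  B. [kg·m³·s⁻³·A⁻²] / [m] = kg·m²·s⁻³·A⁻²
  C. [electrical resistance] = kg·m²·s⁻³·A⁻²
  D. Ω = V·A⁻¹ = kg·m²·s⁻³·A⁻²
All reduce to kg·m²·s⁻³·A⁻² except A., which is kg·m²·s⁻³.

A.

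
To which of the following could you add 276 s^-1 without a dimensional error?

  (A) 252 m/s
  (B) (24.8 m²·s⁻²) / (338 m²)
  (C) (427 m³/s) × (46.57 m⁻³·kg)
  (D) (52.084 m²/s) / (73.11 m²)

(D)

Reference: s⁻¹.
Each option:
  (A) m·s⁻¹
  (B) [m²·s⁻²] / [m²] = s⁻²
  (C) [m³·s⁻¹] · [kg·m⁻³] = kg·s⁻¹
  (D) [m²·s⁻¹] / [m²] = s⁻¹  ← same
Only (D) matches s⁻¹.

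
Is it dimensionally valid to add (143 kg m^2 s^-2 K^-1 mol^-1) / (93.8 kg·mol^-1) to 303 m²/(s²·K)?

Dimensions:
  (143 kg m^2 s^-2 K^-1 mol^-1) / (93.8 kg·mol^-1):  [kg·m²·s⁻²·K⁻¹·mol⁻¹] / [kg·mol⁻¹] = m²·s⁻²·K⁻¹
  303 m²/(s²·K):  m²·s⁻²·K⁻¹
Both are m²·s⁻²·K⁻¹, so they have the same dimensions and can be added.

Yes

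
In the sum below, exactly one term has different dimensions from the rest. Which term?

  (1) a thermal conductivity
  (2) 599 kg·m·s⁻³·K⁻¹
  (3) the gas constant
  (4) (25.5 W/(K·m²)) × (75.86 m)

Expand each in SI base units:
  (1) [thermal conductivity] = kg·m·s⁻³·K⁻¹
  (2) kg·m·s⁻³·K⁻¹
  (3) [gas constant] = kg·m²·s⁻²·K⁻¹·mol⁻¹
  (4) [kg·s⁻³·K⁻¹] · [m] = kg·m·s⁻³·K⁻¹
All reduce to kg·m·s⁻³·K⁻¹ except (3), which is kg·m²·s⁻²·K⁻¹·mol⁻¹.

(3)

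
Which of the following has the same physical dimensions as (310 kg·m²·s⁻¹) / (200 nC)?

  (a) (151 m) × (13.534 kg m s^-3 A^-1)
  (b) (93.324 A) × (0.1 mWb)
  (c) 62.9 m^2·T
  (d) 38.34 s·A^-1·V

(c)

Reference: [kg·m²·s⁻¹] / [s·A] = kg·m²·s⁻²·A⁻¹.
Each option:
  (a) [m] · [kg·m·s⁻³·A⁻¹] = kg·m²·s⁻³·A⁻¹
  (b) [A] · [kg·m²·s⁻²·A⁻¹] = kg·m²·s⁻²
  (c) T·m² = Wb·m⁻²·m² = kg·m²·s⁻²·A⁻¹  ← same
  (d) V·s·A⁻¹ = J·C⁻¹·s·A⁻¹ = kg·m²·s⁻²·A⁻²
Only (c) matches kg·m²·s⁻²·A⁻¹.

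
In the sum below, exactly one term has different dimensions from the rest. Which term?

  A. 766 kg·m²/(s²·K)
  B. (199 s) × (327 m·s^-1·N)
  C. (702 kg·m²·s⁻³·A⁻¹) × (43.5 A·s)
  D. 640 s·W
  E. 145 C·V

Work out the base dimensions of each:
  A. kg·m²·s⁻²·K⁻¹
  B. [s] · [kg·m²·s⁻³] = kg·m²·s⁻²
  C. [kg·m²·s⁻³·A⁻¹] · [s·A] = kg·m²·s⁻²
  D. W·s = J·s⁻¹·s = kg·m²·s⁻²
  E. C·V = s·A·J·C⁻¹ = kg·m²·s⁻²
All reduce to kg·m²·s⁻² except A., which is kg·m²·s⁻²·K⁻¹.

A.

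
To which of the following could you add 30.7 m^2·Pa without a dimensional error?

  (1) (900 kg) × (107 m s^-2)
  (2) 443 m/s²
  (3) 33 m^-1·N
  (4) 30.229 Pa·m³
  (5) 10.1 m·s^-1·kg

(1)

Reference: Pa·m² = N·m⁻²·m² = kg·m·s⁻².
Each option:
  (1) [kg] · [m·s⁻²] = kg·m·s⁻²  ← same
  (2) m·s⁻²
  (3) N·m⁻¹ = kg·m·s⁻²·m⁻¹ = kg·s⁻²
  (4) Pa·m³ = N·m⁻²·m³ = kg·m²·s⁻²
  (5) kg·m·s⁻¹
Only (1) matches kg·m·s⁻².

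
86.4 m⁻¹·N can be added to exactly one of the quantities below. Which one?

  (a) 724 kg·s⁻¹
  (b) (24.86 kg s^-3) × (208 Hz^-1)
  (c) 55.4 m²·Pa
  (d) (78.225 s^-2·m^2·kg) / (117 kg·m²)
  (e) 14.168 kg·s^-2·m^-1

(b)

Reference: N·m⁻¹ = kg·m·s⁻²·m⁻¹ = kg·s⁻².
Each option:
  (a) kg·s⁻¹
  (b) [kg·s⁻³] · [s] = kg·s⁻²  ← same
  (c) Pa·m² = N·m⁻²·m² = kg·m·s⁻²
  (d) [kg·m²·s⁻²] / [kg·m²] = s⁻²
  (e) kg·m⁻¹·s⁻²
Only (b) matches kg·s⁻².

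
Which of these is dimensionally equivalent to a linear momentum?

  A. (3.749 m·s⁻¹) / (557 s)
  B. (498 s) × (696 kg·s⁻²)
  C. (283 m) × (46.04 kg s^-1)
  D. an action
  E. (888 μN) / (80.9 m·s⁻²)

Reference: [linear momentum] = kg·m·s⁻¹.
Each option:
  A. [m·s⁻¹] / [s] = m·s⁻²
  B. [s] · [kg·s⁻²] = kg·s⁻¹
  C. [m] · [kg·s⁻¹] = kg·m·s⁻¹  ← same
  D. [action] = kg·m²·s⁻¹
  E. [kg·m·s⁻²] / [m·s⁻²] = kg
Only C. matches kg·m·s⁻¹.

C.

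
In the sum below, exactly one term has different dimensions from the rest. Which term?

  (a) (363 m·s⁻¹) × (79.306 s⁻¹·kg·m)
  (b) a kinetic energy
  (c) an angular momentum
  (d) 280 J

(c)

Dimensions:
  (a) [m·s⁻¹] · [kg·m·s⁻¹] = kg·m²·s⁻²
  (b) [kinetic energy] = kg·m²·s⁻²
  (c) [angular momentum] = kg·m²·s⁻¹
  (d) J = N·m = kg·m²·s⁻²
All reduce to kg·m²·s⁻² except (c), which is kg·m²·s⁻¹.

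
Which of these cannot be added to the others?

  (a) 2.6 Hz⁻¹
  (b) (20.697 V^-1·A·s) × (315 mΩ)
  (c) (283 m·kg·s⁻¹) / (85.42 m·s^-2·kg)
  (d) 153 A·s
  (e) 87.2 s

(d)

Work out the base dimensions of each:
  (a) Hz⁻¹ = (s⁻¹)⁻¹ = s
  (b) [kg⁻¹·m⁻²·s⁴·A²] · [kg·m²·s⁻³·A⁻²] = s
  (c) [kg·m·s⁻¹] / [kg·m·s⁻²] = s
  (d) A·s = s·A
  (e) s
All reduce to s except (d), which is s·A.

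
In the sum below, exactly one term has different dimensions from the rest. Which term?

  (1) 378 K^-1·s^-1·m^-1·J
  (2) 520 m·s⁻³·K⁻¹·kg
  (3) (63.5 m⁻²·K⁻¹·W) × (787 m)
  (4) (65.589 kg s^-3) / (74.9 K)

Reduce each to base SI dimensions:
  (1) J·s⁻¹·m⁻¹·K⁻¹ = N·m·s⁻¹·m⁻¹·K⁻¹ = kg·m·s⁻³·K⁻¹
  (2) kg·m·s⁻³·K⁻¹
  (3) [kg·s⁻³·K⁻¹] · [m] = kg·m·s⁻³·K⁻¹
  (4) [kg·s⁻³] / [K] = kg·s⁻³·K⁻¹
All reduce to kg·m·s⁻³·K⁻¹ except (4), which is kg·s⁻³·K⁻¹.

(4)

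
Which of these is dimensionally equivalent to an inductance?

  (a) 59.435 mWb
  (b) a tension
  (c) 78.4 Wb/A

(c)

Reference: [inductance] = kg·m²·s⁻²·A⁻².
Each option:
  (a) Wb = V·s = kg·m²·s⁻²·A⁻¹
  (b) [tension] = kg·m·s⁻²
  (c) Wb·A⁻¹ = V·s·A⁻¹ = kg·m²·s⁻²·A⁻²  ← same
Only (c) matches kg·m²·s⁻²·A⁻².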